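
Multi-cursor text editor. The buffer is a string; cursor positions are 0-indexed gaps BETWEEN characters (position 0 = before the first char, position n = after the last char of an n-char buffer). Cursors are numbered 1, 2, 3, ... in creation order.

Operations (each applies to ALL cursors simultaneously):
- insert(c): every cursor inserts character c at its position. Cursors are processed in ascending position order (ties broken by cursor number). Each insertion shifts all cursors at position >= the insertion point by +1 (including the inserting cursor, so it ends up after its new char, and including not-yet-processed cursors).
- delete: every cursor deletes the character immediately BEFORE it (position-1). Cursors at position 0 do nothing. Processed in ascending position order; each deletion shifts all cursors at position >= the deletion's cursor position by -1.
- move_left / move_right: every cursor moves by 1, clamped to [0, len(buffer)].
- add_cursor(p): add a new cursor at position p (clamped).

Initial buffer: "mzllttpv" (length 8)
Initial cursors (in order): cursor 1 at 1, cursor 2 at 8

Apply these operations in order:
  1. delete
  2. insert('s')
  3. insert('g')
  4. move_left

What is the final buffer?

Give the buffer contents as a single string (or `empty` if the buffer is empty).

After op 1 (delete): buffer="zllttp" (len 6), cursors c1@0 c2@6, authorship ......
After op 2 (insert('s')): buffer="szllttps" (len 8), cursors c1@1 c2@8, authorship 1......2
After op 3 (insert('g')): buffer="sgzllttpsg" (len 10), cursors c1@2 c2@10, authorship 11......22
After op 4 (move_left): buffer="sgzllttpsg" (len 10), cursors c1@1 c2@9, authorship 11......22

Answer: sgzllttpsg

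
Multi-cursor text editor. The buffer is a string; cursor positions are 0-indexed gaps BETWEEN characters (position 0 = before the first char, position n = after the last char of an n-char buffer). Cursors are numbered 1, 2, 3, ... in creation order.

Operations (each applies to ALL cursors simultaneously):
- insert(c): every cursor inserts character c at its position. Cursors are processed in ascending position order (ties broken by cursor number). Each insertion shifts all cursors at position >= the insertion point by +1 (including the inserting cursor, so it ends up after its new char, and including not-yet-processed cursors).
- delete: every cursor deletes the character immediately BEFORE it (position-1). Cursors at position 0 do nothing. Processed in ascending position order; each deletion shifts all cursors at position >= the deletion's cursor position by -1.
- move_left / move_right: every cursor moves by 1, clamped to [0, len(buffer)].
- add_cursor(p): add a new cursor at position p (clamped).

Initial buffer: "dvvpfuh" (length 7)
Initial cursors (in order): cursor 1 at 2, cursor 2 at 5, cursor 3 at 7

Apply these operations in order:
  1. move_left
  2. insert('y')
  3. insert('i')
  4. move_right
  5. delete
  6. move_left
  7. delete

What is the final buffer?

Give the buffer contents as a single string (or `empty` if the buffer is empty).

Answer: divpiui

Derivation:
After op 1 (move_left): buffer="dvvpfuh" (len 7), cursors c1@1 c2@4 c3@6, authorship .......
After op 2 (insert('y')): buffer="dyvvpyfuyh" (len 10), cursors c1@2 c2@6 c3@9, authorship .1...2..3.
After op 3 (insert('i')): buffer="dyivvpyifuyih" (len 13), cursors c1@3 c2@8 c3@12, authorship .11...22..33.
After op 4 (move_right): buffer="dyivvpyifuyih" (len 13), cursors c1@4 c2@9 c3@13, authorship .11...22..33.
After op 5 (delete): buffer="dyivpyiuyi" (len 10), cursors c1@3 c2@7 c3@10, authorship .11..22.33
After op 6 (move_left): buffer="dyivpyiuyi" (len 10), cursors c1@2 c2@6 c3@9, authorship .11..22.33
After op 7 (delete): buffer="divpiui" (len 7), cursors c1@1 c2@4 c3@6, authorship .1..2.3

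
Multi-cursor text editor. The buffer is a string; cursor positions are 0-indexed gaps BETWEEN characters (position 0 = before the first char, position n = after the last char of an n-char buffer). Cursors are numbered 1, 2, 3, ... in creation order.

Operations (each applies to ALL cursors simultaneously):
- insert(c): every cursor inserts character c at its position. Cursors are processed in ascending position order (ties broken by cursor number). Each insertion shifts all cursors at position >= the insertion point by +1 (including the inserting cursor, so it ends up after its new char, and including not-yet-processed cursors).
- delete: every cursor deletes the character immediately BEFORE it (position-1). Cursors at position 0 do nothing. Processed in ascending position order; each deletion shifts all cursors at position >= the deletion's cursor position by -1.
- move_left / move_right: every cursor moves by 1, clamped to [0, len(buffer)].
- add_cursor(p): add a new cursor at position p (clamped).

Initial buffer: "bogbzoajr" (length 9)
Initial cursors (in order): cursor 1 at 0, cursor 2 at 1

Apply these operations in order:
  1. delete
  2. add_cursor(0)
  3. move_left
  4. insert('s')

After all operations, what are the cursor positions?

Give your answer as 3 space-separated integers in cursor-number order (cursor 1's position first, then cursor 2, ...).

After op 1 (delete): buffer="ogbzoajr" (len 8), cursors c1@0 c2@0, authorship ........
After op 2 (add_cursor(0)): buffer="ogbzoajr" (len 8), cursors c1@0 c2@0 c3@0, authorship ........
After op 3 (move_left): buffer="ogbzoajr" (len 8), cursors c1@0 c2@0 c3@0, authorship ........
After op 4 (insert('s')): buffer="sssogbzoajr" (len 11), cursors c1@3 c2@3 c3@3, authorship 123........

Answer: 3 3 3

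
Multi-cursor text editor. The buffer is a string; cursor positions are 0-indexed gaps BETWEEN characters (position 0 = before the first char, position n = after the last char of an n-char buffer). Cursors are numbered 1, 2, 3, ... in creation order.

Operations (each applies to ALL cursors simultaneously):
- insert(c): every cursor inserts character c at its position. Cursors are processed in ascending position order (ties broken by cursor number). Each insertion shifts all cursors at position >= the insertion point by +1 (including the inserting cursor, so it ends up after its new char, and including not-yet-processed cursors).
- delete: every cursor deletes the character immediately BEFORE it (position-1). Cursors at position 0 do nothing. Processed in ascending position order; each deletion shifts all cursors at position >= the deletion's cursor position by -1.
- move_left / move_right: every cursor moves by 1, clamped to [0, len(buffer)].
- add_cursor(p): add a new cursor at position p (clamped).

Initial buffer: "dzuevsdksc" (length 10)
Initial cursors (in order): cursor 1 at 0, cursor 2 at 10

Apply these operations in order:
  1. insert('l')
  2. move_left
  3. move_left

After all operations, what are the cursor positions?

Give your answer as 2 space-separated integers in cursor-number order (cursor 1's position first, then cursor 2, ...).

Answer: 0 10

Derivation:
After op 1 (insert('l')): buffer="ldzuevsdkscl" (len 12), cursors c1@1 c2@12, authorship 1..........2
After op 2 (move_left): buffer="ldzuevsdkscl" (len 12), cursors c1@0 c2@11, authorship 1..........2
After op 3 (move_left): buffer="ldzuevsdkscl" (len 12), cursors c1@0 c2@10, authorship 1..........2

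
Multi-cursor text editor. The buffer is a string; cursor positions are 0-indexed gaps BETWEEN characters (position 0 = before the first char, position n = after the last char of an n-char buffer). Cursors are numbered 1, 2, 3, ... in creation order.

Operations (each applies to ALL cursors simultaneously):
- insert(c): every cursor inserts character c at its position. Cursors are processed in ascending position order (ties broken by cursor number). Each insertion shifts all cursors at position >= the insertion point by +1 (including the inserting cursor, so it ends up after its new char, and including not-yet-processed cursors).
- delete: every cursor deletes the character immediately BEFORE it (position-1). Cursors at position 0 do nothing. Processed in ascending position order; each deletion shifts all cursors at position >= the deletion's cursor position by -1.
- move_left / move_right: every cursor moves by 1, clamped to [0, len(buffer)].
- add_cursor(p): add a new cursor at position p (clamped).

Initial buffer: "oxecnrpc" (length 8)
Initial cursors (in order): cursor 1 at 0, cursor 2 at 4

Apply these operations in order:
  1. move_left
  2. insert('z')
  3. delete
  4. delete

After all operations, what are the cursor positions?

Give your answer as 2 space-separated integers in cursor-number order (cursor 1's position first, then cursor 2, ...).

Answer: 0 2

Derivation:
After op 1 (move_left): buffer="oxecnrpc" (len 8), cursors c1@0 c2@3, authorship ........
After op 2 (insert('z')): buffer="zoxezcnrpc" (len 10), cursors c1@1 c2@5, authorship 1...2.....
After op 3 (delete): buffer="oxecnrpc" (len 8), cursors c1@0 c2@3, authorship ........
After op 4 (delete): buffer="oxcnrpc" (len 7), cursors c1@0 c2@2, authorship .......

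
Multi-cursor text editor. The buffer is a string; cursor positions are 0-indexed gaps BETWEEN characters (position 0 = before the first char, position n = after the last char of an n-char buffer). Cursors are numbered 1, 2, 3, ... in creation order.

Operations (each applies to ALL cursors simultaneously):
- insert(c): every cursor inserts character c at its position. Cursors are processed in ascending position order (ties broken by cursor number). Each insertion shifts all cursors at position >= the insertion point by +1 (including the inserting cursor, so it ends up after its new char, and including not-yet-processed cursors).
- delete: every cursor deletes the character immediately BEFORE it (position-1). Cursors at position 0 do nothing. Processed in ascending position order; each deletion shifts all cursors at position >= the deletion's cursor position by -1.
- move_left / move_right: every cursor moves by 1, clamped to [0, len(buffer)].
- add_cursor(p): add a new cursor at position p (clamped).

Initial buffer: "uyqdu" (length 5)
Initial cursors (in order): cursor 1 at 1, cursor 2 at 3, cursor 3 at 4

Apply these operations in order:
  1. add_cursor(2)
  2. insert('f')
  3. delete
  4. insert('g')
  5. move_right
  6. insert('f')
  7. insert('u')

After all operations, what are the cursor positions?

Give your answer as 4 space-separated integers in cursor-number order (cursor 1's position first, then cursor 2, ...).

After op 1 (add_cursor(2)): buffer="uyqdu" (len 5), cursors c1@1 c4@2 c2@3 c3@4, authorship .....
After op 2 (insert('f')): buffer="ufyfqfdfu" (len 9), cursors c1@2 c4@4 c2@6 c3@8, authorship .1.4.2.3.
After op 3 (delete): buffer="uyqdu" (len 5), cursors c1@1 c4@2 c2@3 c3@4, authorship .....
After op 4 (insert('g')): buffer="ugygqgdgu" (len 9), cursors c1@2 c4@4 c2@6 c3@8, authorship .1.4.2.3.
After op 5 (move_right): buffer="ugygqgdgu" (len 9), cursors c1@3 c4@5 c2@7 c3@9, authorship .1.4.2.3.
After op 6 (insert('f')): buffer="ugyfgqfgdfguf" (len 13), cursors c1@4 c4@7 c2@10 c3@13, authorship .1.14.42.23.3
After op 7 (insert('u')): buffer="ugyfugqfugdfugufu" (len 17), cursors c1@5 c4@9 c2@13 c3@17, authorship .1.114.442.223.33

Answer: 5 13 17 9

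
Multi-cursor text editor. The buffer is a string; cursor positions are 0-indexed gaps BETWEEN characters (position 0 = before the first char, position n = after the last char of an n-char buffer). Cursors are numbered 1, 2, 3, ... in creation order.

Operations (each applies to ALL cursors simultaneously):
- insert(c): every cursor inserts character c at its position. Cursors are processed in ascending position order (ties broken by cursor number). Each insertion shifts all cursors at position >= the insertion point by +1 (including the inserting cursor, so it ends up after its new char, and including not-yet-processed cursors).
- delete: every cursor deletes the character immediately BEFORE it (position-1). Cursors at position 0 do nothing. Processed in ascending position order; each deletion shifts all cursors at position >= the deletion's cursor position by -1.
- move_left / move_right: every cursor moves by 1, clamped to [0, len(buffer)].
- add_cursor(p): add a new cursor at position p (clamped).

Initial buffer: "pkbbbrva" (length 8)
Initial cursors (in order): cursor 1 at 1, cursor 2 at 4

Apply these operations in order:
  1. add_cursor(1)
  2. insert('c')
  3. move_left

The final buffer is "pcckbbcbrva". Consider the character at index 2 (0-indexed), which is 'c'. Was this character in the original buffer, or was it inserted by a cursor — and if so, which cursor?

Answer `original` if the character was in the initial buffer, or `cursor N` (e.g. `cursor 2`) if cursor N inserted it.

Answer: cursor 3

Derivation:
After op 1 (add_cursor(1)): buffer="pkbbbrva" (len 8), cursors c1@1 c3@1 c2@4, authorship ........
After op 2 (insert('c')): buffer="pcckbbcbrva" (len 11), cursors c1@3 c3@3 c2@7, authorship .13...2....
After op 3 (move_left): buffer="pcckbbcbrva" (len 11), cursors c1@2 c3@2 c2@6, authorship .13...2....
Authorship (.=original, N=cursor N): . 1 3 . . . 2 . . . .
Index 2: author = 3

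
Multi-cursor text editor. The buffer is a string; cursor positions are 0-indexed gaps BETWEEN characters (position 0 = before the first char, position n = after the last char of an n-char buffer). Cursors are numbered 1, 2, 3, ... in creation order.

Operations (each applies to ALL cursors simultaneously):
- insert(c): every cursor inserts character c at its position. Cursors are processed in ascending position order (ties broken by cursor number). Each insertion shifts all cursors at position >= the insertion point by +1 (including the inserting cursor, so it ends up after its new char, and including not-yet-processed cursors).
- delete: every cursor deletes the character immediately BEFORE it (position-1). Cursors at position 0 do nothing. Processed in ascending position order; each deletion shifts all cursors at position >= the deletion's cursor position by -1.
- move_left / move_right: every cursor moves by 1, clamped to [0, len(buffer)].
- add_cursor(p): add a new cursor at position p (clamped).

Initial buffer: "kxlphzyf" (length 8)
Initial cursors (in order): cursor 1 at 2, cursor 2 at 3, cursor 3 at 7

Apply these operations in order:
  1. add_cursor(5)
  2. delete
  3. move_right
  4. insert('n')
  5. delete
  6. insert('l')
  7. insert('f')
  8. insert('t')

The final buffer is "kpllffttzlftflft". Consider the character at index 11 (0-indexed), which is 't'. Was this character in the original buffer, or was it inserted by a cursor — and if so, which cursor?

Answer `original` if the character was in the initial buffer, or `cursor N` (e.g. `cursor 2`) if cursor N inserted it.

Answer: cursor 4

Derivation:
After op 1 (add_cursor(5)): buffer="kxlphzyf" (len 8), cursors c1@2 c2@3 c4@5 c3@7, authorship ........
After op 2 (delete): buffer="kpzf" (len 4), cursors c1@1 c2@1 c4@2 c3@3, authorship ....
After op 3 (move_right): buffer="kpzf" (len 4), cursors c1@2 c2@2 c4@3 c3@4, authorship ....
After op 4 (insert('n')): buffer="kpnnznfn" (len 8), cursors c1@4 c2@4 c4@6 c3@8, authorship ..12.4.3
After op 5 (delete): buffer="kpzf" (len 4), cursors c1@2 c2@2 c4@3 c3@4, authorship ....
After op 6 (insert('l')): buffer="kpllzlfl" (len 8), cursors c1@4 c2@4 c4@6 c3@8, authorship ..12.4.3
After op 7 (insert('f')): buffer="kpllffzlfflf" (len 12), cursors c1@6 c2@6 c4@9 c3@12, authorship ..1212.44.33
After op 8 (insert('t')): buffer="kpllffttzlftflft" (len 16), cursors c1@8 c2@8 c4@12 c3@16, authorship ..121212.444.333
Authorship (.=original, N=cursor N): . . 1 2 1 2 1 2 . 4 4 4 . 3 3 3
Index 11: author = 4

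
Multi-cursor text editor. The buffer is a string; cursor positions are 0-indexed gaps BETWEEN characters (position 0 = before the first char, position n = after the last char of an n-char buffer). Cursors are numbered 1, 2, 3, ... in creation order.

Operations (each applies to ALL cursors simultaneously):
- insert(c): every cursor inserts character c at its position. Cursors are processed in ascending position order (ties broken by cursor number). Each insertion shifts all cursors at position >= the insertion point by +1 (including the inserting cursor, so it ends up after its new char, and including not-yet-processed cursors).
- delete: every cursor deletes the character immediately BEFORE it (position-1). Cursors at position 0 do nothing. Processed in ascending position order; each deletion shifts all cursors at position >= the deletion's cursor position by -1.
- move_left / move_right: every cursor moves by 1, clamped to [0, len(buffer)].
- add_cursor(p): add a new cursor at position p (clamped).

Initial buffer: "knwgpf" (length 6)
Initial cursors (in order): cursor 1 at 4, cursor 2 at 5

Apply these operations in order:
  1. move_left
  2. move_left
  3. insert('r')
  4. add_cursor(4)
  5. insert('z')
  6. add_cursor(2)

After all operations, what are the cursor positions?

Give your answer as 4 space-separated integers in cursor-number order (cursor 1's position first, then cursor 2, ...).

After op 1 (move_left): buffer="knwgpf" (len 6), cursors c1@3 c2@4, authorship ......
After op 2 (move_left): buffer="knwgpf" (len 6), cursors c1@2 c2@3, authorship ......
After op 3 (insert('r')): buffer="knrwrgpf" (len 8), cursors c1@3 c2@5, authorship ..1.2...
After op 4 (add_cursor(4)): buffer="knrwrgpf" (len 8), cursors c1@3 c3@4 c2@5, authorship ..1.2...
After op 5 (insert('z')): buffer="knrzwzrzgpf" (len 11), cursors c1@4 c3@6 c2@8, authorship ..11.322...
After op 6 (add_cursor(2)): buffer="knrzwzrzgpf" (len 11), cursors c4@2 c1@4 c3@6 c2@8, authorship ..11.322...

Answer: 4 8 6 2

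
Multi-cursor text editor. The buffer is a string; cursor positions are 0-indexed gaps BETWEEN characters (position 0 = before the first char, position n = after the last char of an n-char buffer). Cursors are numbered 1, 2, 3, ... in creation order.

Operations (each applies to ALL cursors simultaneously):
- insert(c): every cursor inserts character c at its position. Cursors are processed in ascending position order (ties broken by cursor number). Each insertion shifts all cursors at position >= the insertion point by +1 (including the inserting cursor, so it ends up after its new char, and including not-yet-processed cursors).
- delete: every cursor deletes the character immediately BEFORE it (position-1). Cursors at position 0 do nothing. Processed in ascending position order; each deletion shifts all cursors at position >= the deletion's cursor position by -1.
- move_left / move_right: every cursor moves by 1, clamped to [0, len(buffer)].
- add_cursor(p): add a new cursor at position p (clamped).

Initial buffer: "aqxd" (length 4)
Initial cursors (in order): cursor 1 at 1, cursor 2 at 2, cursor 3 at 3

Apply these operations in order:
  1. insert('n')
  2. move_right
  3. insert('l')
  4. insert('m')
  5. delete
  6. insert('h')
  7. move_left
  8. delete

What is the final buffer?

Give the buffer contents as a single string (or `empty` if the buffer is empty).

After op 1 (insert('n')): buffer="anqnxnd" (len 7), cursors c1@2 c2@4 c3@6, authorship .1.2.3.
After op 2 (move_right): buffer="anqnxnd" (len 7), cursors c1@3 c2@5 c3@7, authorship .1.2.3.
After op 3 (insert('l')): buffer="anqlnxlndl" (len 10), cursors c1@4 c2@7 c3@10, authorship .1.12.23.3
After op 4 (insert('m')): buffer="anqlmnxlmndlm" (len 13), cursors c1@5 c2@9 c3@13, authorship .1.112.223.33
After op 5 (delete): buffer="anqlnxlndl" (len 10), cursors c1@4 c2@7 c3@10, authorship .1.12.23.3
After op 6 (insert('h')): buffer="anqlhnxlhndlh" (len 13), cursors c1@5 c2@9 c3@13, authorship .1.112.223.33
After op 7 (move_left): buffer="anqlhnxlhndlh" (len 13), cursors c1@4 c2@8 c3@12, authorship .1.112.223.33
After op 8 (delete): buffer="anqhnxhndh" (len 10), cursors c1@3 c2@6 c3@9, authorship .1.12.23.3

Answer: anqhnxhndh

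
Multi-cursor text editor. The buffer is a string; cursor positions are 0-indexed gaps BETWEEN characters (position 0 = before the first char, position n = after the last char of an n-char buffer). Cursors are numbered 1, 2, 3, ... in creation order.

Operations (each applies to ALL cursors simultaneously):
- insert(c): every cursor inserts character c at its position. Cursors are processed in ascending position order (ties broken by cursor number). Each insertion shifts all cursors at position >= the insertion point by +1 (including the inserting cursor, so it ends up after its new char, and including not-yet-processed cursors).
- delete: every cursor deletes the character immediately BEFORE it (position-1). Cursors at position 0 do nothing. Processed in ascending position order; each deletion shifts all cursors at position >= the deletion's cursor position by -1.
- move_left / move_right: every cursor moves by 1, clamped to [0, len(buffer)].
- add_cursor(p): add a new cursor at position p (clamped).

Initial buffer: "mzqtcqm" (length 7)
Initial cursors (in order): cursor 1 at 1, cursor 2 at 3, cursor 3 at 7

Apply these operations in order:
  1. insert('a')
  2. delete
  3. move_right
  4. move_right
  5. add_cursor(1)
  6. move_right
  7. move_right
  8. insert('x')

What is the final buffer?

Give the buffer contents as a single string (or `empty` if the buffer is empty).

After op 1 (insert('a')): buffer="mazqatcqma" (len 10), cursors c1@2 c2@5 c3@10, authorship .1..2....3
After op 2 (delete): buffer="mzqtcqm" (len 7), cursors c1@1 c2@3 c3@7, authorship .......
After op 3 (move_right): buffer="mzqtcqm" (len 7), cursors c1@2 c2@4 c3@7, authorship .......
After op 4 (move_right): buffer="mzqtcqm" (len 7), cursors c1@3 c2@5 c3@7, authorship .......
After op 5 (add_cursor(1)): buffer="mzqtcqm" (len 7), cursors c4@1 c1@3 c2@5 c3@7, authorship .......
After op 6 (move_right): buffer="mzqtcqm" (len 7), cursors c4@2 c1@4 c2@6 c3@7, authorship .......
After op 7 (move_right): buffer="mzqtcqm" (len 7), cursors c4@3 c1@5 c2@7 c3@7, authorship .......
After op 8 (insert('x')): buffer="mzqxtcxqmxx" (len 11), cursors c4@4 c1@7 c2@11 c3@11, authorship ...4..1..23

Answer: mzqxtcxqmxx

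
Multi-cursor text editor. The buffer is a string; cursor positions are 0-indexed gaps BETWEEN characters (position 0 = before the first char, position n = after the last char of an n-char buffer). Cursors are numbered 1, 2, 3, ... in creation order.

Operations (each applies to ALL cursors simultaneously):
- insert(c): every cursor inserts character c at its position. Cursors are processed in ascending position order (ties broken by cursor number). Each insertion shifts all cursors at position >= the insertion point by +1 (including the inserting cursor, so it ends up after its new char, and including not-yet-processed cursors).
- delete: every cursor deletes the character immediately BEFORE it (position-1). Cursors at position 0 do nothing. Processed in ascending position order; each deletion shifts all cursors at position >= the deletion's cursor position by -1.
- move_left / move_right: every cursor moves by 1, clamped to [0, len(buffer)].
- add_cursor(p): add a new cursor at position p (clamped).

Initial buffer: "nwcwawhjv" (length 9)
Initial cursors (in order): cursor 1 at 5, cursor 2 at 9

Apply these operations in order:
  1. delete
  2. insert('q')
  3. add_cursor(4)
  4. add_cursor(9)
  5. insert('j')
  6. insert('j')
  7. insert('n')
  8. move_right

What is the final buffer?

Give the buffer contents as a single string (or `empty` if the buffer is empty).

After op 1 (delete): buffer="nwcwwhj" (len 7), cursors c1@4 c2@7, authorship .......
After op 2 (insert('q')): buffer="nwcwqwhjq" (len 9), cursors c1@5 c2@9, authorship ....1...2
After op 3 (add_cursor(4)): buffer="nwcwqwhjq" (len 9), cursors c3@4 c1@5 c2@9, authorship ....1...2
After op 4 (add_cursor(9)): buffer="nwcwqwhjq" (len 9), cursors c3@4 c1@5 c2@9 c4@9, authorship ....1...2
After op 5 (insert('j')): buffer="nwcwjqjwhjqjj" (len 13), cursors c3@5 c1@7 c2@13 c4@13, authorship ....311...224
After op 6 (insert('j')): buffer="nwcwjjqjjwhjqjjjj" (len 17), cursors c3@6 c1@9 c2@17 c4@17, authorship ....33111...22424
After op 7 (insert('n')): buffer="nwcwjjnqjjnwhjqjjjjnn" (len 21), cursors c3@7 c1@11 c2@21 c4@21, authorship ....3331111...2242424
After op 8 (move_right): buffer="nwcwjjnqjjnwhjqjjjjnn" (len 21), cursors c3@8 c1@12 c2@21 c4@21, authorship ....3331111...2242424

Answer: nwcwjjnqjjnwhjqjjjjnn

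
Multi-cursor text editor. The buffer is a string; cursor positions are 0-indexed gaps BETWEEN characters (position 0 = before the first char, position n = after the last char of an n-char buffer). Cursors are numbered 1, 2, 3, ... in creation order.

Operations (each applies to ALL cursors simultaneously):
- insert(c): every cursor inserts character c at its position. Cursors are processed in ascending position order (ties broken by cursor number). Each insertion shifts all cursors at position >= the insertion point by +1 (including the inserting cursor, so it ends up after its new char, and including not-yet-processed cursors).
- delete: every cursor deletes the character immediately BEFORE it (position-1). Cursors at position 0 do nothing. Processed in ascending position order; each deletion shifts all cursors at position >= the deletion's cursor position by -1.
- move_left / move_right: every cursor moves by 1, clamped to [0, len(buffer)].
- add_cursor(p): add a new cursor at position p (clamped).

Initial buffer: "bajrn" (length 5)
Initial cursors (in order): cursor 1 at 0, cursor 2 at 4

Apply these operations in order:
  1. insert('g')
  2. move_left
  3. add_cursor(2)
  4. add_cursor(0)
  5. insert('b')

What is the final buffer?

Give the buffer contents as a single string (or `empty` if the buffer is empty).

After op 1 (insert('g')): buffer="gbajrgn" (len 7), cursors c1@1 c2@6, authorship 1....2.
After op 2 (move_left): buffer="gbajrgn" (len 7), cursors c1@0 c2@5, authorship 1....2.
After op 3 (add_cursor(2)): buffer="gbajrgn" (len 7), cursors c1@0 c3@2 c2@5, authorship 1....2.
After op 4 (add_cursor(0)): buffer="gbajrgn" (len 7), cursors c1@0 c4@0 c3@2 c2@5, authorship 1....2.
After op 5 (insert('b')): buffer="bbgbbajrbgn" (len 11), cursors c1@2 c4@2 c3@5 c2@9, authorship 141.3...22.

Answer: bbgbbajrbgn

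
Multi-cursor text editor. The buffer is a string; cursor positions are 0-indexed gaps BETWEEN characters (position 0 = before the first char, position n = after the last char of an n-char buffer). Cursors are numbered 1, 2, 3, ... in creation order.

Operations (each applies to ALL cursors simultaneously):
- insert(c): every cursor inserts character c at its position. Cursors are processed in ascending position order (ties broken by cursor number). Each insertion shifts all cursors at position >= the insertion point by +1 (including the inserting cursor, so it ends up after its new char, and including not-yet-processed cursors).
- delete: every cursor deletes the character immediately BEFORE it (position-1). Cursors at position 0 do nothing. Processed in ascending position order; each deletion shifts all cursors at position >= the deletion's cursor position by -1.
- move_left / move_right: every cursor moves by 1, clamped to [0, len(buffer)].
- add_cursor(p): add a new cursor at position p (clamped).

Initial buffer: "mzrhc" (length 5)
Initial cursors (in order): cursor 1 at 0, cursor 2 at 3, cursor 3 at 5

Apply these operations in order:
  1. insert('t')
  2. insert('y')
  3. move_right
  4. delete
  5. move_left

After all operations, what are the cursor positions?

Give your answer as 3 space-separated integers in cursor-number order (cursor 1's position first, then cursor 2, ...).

After op 1 (insert('t')): buffer="tmzrthct" (len 8), cursors c1@1 c2@5 c3@8, authorship 1...2..3
After op 2 (insert('y')): buffer="tymzrtyhcty" (len 11), cursors c1@2 c2@7 c3@11, authorship 11...22..33
After op 3 (move_right): buffer="tymzrtyhcty" (len 11), cursors c1@3 c2@8 c3@11, authorship 11...22..33
After op 4 (delete): buffer="tyzrtyct" (len 8), cursors c1@2 c2@6 c3@8, authorship 11..22.3
After op 5 (move_left): buffer="tyzrtyct" (len 8), cursors c1@1 c2@5 c3@7, authorship 11..22.3

Answer: 1 5 7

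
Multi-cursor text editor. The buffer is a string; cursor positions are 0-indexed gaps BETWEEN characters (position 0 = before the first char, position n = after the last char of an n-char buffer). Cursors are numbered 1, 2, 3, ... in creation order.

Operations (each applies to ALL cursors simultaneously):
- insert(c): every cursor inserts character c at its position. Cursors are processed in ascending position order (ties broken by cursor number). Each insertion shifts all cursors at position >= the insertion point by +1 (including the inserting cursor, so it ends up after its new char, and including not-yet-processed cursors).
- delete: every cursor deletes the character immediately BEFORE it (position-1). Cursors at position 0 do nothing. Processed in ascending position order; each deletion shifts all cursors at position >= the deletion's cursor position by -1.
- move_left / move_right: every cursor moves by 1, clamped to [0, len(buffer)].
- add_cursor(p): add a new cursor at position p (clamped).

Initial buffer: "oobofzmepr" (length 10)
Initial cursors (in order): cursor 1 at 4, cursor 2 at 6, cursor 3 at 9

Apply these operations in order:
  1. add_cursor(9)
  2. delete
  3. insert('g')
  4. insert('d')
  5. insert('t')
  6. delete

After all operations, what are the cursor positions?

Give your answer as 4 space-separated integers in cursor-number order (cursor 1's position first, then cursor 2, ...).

After op 1 (add_cursor(9)): buffer="oobofzmepr" (len 10), cursors c1@4 c2@6 c3@9 c4@9, authorship ..........
After op 2 (delete): buffer="oobfmr" (len 6), cursors c1@3 c2@4 c3@5 c4@5, authorship ......
After op 3 (insert('g')): buffer="oobgfgmggr" (len 10), cursors c1@4 c2@6 c3@9 c4@9, authorship ...1.2.34.
After op 4 (insert('d')): buffer="oobgdfgdmggddr" (len 14), cursors c1@5 c2@8 c3@13 c4@13, authorship ...11.22.3434.
After op 5 (insert('t')): buffer="oobgdtfgdtmggddttr" (len 18), cursors c1@6 c2@10 c3@17 c4@17, authorship ...111.222.343434.
After op 6 (delete): buffer="oobgdfgdmggddr" (len 14), cursors c1@5 c2@8 c3@13 c4@13, authorship ...11.22.3434.

Answer: 5 8 13 13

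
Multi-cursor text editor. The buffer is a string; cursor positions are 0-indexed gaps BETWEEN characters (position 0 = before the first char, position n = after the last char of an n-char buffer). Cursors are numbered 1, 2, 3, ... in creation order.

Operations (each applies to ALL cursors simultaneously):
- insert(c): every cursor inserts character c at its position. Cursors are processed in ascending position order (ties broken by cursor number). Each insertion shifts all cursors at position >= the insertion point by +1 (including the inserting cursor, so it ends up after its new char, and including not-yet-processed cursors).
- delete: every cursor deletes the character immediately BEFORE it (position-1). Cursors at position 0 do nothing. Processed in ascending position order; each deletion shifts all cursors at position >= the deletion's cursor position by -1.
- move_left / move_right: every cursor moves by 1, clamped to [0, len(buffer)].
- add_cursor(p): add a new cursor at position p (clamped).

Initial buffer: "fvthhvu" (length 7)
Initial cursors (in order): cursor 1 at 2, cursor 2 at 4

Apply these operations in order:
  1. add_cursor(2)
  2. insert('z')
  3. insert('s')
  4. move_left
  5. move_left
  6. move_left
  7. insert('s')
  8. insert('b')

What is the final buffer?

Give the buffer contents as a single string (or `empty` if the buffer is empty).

After op 1 (add_cursor(2)): buffer="fvthhvu" (len 7), cursors c1@2 c3@2 c2@4, authorship .......
After op 2 (insert('z')): buffer="fvzzthzhvu" (len 10), cursors c1@4 c3@4 c2@7, authorship ..13..2...
After op 3 (insert('s')): buffer="fvzzssthzshvu" (len 13), cursors c1@6 c3@6 c2@10, authorship ..1313..22...
After op 4 (move_left): buffer="fvzzssthzshvu" (len 13), cursors c1@5 c3@5 c2@9, authorship ..1313..22...
After op 5 (move_left): buffer="fvzzssthzshvu" (len 13), cursors c1@4 c3@4 c2@8, authorship ..1313..22...
After op 6 (move_left): buffer="fvzzssthzshvu" (len 13), cursors c1@3 c3@3 c2@7, authorship ..1313..22...
After op 7 (insert('s')): buffer="fvzsszsstshzshvu" (len 16), cursors c1@5 c3@5 c2@10, authorship ..113313.2.22...
After op 8 (insert('b')): buffer="fvzssbbzsstsbhzshvu" (len 19), cursors c1@7 c3@7 c2@13, authorship ..11313313.22.22...

Answer: fvzssbbzsstsbhzshvu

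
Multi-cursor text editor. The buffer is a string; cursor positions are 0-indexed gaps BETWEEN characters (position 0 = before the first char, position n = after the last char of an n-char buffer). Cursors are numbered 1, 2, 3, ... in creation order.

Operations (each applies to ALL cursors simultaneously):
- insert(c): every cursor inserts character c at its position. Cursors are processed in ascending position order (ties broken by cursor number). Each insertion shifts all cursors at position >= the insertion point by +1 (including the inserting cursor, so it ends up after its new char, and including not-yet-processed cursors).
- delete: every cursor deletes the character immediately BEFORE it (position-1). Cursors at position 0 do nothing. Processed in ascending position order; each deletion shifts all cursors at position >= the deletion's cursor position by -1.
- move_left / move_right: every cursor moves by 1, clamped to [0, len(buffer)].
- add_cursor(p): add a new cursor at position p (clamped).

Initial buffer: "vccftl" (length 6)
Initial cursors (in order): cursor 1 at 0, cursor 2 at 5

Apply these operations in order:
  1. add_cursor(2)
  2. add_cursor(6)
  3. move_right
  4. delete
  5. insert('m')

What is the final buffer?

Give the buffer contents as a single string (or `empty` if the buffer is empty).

Answer: mcmfmm

Derivation:
After op 1 (add_cursor(2)): buffer="vccftl" (len 6), cursors c1@0 c3@2 c2@5, authorship ......
After op 2 (add_cursor(6)): buffer="vccftl" (len 6), cursors c1@0 c3@2 c2@5 c4@6, authorship ......
After op 3 (move_right): buffer="vccftl" (len 6), cursors c1@1 c3@3 c2@6 c4@6, authorship ......
After op 4 (delete): buffer="cf" (len 2), cursors c1@0 c3@1 c2@2 c4@2, authorship ..
After op 5 (insert('m')): buffer="mcmfmm" (len 6), cursors c1@1 c3@3 c2@6 c4@6, authorship 1.3.24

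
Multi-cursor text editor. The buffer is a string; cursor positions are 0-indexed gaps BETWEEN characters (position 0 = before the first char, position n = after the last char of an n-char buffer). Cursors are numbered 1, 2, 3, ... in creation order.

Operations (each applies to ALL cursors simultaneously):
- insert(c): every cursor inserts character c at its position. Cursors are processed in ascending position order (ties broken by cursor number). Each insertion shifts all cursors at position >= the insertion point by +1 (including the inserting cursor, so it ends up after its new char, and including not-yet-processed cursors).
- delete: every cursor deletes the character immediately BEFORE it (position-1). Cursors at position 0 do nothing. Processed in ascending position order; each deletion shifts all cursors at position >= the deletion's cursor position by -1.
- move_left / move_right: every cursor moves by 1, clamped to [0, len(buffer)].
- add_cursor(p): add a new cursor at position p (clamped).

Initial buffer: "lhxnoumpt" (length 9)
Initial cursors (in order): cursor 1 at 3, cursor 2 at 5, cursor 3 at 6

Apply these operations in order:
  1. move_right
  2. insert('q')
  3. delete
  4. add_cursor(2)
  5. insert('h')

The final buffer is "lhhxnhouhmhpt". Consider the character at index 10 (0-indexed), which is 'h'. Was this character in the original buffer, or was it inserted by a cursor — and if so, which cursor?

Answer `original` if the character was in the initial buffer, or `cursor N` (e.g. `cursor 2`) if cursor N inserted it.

After op 1 (move_right): buffer="lhxnoumpt" (len 9), cursors c1@4 c2@6 c3@7, authorship .........
After op 2 (insert('q')): buffer="lhxnqouqmqpt" (len 12), cursors c1@5 c2@8 c3@10, authorship ....1..2.3..
After op 3 (delete): buffer="lhxnoumpt" (len 9), cursors c1@4 c2@6 c3@7, authorship .........
After op 4 (add_cursor(2)): buffer="lhxnoumpt" (len 9), cursors c4@2 c1@4 c2@6 c3@7, authorship .........
After op 5 (insert('h')): buffer="lhhxnhouhmhpt" (len 13), cursors c4@3 c1@6 c2@9 c3@11, authorship ..4..1..2.3..
Authorship (.=original, N=cursor N): . . 4 . . 1 . . 2 . 3 . .
Index 10: author = 3

Answer: cursor 3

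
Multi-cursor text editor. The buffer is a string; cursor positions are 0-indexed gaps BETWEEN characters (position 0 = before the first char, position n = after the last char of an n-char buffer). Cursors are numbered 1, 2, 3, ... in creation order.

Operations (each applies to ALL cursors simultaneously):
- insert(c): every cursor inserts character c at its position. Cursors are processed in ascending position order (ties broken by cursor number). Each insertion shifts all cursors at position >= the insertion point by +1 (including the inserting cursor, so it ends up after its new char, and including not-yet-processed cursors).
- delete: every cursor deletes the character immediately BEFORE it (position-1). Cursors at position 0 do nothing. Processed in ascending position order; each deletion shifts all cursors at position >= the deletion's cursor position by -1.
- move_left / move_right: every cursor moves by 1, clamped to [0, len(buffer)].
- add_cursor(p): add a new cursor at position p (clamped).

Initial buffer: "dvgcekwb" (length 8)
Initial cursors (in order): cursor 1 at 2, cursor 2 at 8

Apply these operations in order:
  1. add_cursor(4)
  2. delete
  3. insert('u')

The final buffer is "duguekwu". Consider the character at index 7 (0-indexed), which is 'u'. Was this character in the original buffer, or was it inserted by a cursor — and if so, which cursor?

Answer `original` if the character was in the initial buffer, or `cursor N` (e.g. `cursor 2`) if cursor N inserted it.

After op 1 (add_cursor(4)): buffer="dvgcekwb" (len 8), cursors c1@2 c3@4 c2@8, authorship ........
After op 2 (delete): buffer="dgekw" (len 5), cursors c1@1 c3@2 c2@5, authorship .....
After op 3 (insert('u')): buffer="duguekwu" (len 8), cursors c1@2 c3@4 c2@8, authorship .1.3...2
Authorship (.=original, N=cursor N): . 1 . 3 . . . 2
Index 7: author = 2

Answer: cursor 2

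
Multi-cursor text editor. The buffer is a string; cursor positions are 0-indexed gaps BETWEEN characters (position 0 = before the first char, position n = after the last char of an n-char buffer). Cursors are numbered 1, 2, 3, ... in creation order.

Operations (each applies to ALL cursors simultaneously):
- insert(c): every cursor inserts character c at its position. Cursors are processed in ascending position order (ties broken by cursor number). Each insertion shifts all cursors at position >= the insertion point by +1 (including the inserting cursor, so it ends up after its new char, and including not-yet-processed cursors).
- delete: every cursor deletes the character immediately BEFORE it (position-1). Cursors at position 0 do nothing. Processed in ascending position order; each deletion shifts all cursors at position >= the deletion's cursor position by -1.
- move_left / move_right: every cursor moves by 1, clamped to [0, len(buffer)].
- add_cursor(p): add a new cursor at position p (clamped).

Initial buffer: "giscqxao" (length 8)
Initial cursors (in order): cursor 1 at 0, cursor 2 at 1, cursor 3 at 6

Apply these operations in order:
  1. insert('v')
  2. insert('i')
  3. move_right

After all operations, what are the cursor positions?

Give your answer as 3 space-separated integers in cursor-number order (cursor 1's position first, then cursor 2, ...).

After op 1 (insert('v')): buffer="vgviscqxvao" (len 11), cursors c1@1 c2@3 c3@9, authorship 1.2.....3..
After op 2 (insert('i')): buffer="vigviiscqxviao" (len 14), cursors c1@2 c2@5 c3@12, authorship 11.22.....33..
After op 3 (move_right): buffer="vigviiscqxviao" (len 14), cursors c1@3 c2@6 c3@13, authorship 11.22.....33..

Answer: 3 6 13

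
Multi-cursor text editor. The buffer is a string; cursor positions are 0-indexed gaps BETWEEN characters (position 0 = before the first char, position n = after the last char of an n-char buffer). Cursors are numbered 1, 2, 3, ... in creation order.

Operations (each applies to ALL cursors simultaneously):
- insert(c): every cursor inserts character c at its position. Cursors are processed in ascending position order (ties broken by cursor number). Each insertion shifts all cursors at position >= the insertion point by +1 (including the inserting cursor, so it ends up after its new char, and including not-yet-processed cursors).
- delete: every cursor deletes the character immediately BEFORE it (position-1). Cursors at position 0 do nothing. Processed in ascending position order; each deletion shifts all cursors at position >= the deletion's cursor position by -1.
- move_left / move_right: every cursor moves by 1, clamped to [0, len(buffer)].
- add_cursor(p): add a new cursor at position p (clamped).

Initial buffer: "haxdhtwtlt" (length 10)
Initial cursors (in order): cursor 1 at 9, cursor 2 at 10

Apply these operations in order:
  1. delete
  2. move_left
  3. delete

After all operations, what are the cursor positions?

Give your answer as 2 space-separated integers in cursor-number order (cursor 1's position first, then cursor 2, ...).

After op 1 (delete): buffer="haxdhtwt" (len 8), cursors c1@8 c2@8, authorship ........
After op 2 (move_left): buffer="haxdhtwt" (len 8), cursors c1@7 c2@7, authorship ........
After op 3 (delete): buffer="haxdht" (len 6), cursors c1@5 c2@5, authorship ......

Answer: 5 5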